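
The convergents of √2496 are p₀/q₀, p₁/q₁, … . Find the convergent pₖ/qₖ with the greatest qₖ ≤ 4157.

124850/2499

√2496 = [49; 1, 23, 1, 98, …] (period length 4).
Convergents:
  p_0/q_0 = 49/1
  p_1/q_1 = 50/1
  p_2/q_2 = 1199/24
  p_3/q_3 = 1249/25
  p_4/q_4 = 123601/2474
  p_5/q_5 = 124850/2499
  p_6/q_6 = 2995151/59951
q_5 = 2499 ≤ 4157 < 59951 = q_6, so the answer is 124850/2499.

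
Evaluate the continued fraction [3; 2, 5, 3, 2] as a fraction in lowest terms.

Fold from the inside: start with 2/1.
  3 + 1/2 = 7/2
  5 + 2/7 = 37/7
  2 + 7/37 = 81/37
  3 + 37/81 = 280/81

280/81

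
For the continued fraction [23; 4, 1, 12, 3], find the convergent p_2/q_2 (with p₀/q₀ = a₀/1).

Using pₖ = aₖpₖ₋₁ + pₖ₋₂, qₖ = aₖqₖ₋₁ + qₖ₋₂ (with p₋₁=1, p₋₂=0, q₋₁=0, q₋₂=1):
  k=0: a=23, p=23, q=1
  k=1: a=4, p=93, q=4
  k=2: a=1, p=116, q=5

116/5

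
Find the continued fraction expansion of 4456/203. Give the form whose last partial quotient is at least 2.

[21; 1, 19, 3, 3]

4456 = 21·203 + 193
203 = 1·193 + 10
193 = 19·10 + 3
10 = 3·3 + 1
3 = 3·1 + 0  (stop)
So 4456/203 = [21; 1, 19, 3, 3].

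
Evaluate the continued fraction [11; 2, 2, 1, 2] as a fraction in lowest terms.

217/19

Fold from the inside: start with 2/1.
  1 + 1/2 = 3/2
  2 + 2/3 = 8/3
  2 + 3/8 = 19/8
  11 + 8/19 = 217/19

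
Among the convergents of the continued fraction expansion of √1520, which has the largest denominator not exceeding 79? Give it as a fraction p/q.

√1520 = [38; 1, 76, …] (period length 2).
Convergents:
  p_0/q_0 = 38/1
  p_1/q_1 = 39/1
  p_2/q_2 = 3002/77
  p_3/q_3 = 3041/78
  p_4/q_4 = 234118/6005
q_3 = 78 ≤ 79 < 6005 = q_4, so the answer is 3041/78.

3041/78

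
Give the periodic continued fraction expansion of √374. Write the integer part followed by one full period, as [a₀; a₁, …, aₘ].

[19; 2, 1, 18, 1, 2, 38]

a₀ = ⌊√374⌋ = 19.
With m₀=0, d₀=1 and mₖ₊₁ = dₖaₖ − mₖ, dₖ₊₁ = (n − mₖ₊₁²)/dₖ, aₖ₊₁ = ⌊(a₀+mₖ₊₁)/dₖ₊₁⌋:
  k=1: m=19, d=13, a=2
  k=2: m=7, d=25, a=1
  k=3: m=18, d=2, a=18
  k=4: m=18, d=25, a=1
  k=5: m=7, d=13, a=2
  k=6: m=19, d=1, a=38
d=1 and a=2a₀=38 at k=6, so the next step gives (m, d) = (19, 13) again — its k=1 value — and the period has length 6.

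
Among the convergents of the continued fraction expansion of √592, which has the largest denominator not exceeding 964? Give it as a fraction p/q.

10657/438

√592 = [24; 3, 48, …] (period length 2).
Convergents:
  p_0/q_0 = 24/1
  p_1/q_1 = 73/3
  p_2/q_2 = 3528/145
  p_3/q_3 = 10657/438
  p_4/q_4 = 515064/21169
q_3 = 438 ≤ 964 < 21169 = q_4, so the answer is 10657/438.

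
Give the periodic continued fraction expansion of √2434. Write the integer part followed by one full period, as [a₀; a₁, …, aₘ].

[49; 2, 1, 48, 1, 2, 98]

a₀ = ⌊√2434⌋ = 49.
With m₀=0, d₀=1 and mₖ₊₁ = dₖaₖ − mₖ, dₖ₊₁ = (n − mₖ₊₁²)/dₖ, aₖ₊₁ = ⌊(a₀+mₖ₊₁)/dₖ₊₁⌋:
  k=1: m=49, d=33, a=2
  k=2: m=17, d=65, a=1
  k=3: m=48, d=2, a=48
  k=4: m=48, d=65, a=1
  k=5: m=17, d=33, a=2
  k=6: m=49, d=1, a=98
d=1 and a=2a₀=98 at k=6, so the next step gives (m, d) = (49, 33) again — its k=1 value — and the period has length 6.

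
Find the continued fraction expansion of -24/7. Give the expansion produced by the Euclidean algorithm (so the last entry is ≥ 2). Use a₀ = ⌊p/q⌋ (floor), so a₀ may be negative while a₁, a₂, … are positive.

-24 = -4*7 + 4
7 = 1*4 + 3
4 = 1*3 + 1
3 = 3*1 + 0  (stop)
So -24/7 = [-4; 1, 1, 3].

[-4; 1, 1, 3]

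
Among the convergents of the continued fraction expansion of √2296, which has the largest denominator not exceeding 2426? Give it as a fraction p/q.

√2296 = [47; 1, 10, 1, 94, …] (period length 4).
Convergents:
  p_0/q_0 = 47/1
  p_1/q_1 = 48/1
  p_2/q_2 = 527/11
  p_3/q_3 = 575/12
  p_4/q_4 = 54577/1139
  p_5/q_5 = 55152/1151
  p_6/q_6 = 606097/12649
q_5 = 1151 ≤ 2426 < 12649 = q_6, so the answer is 55152/1151.

55152/1151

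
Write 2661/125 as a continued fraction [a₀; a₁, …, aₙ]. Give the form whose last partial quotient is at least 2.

2661 = 21×125 + 36
125 = 3×36 + 17
36 = 2×17 + 2
17 = 8×2 + 1
2 = 2×1 + 0  (stop)
So 2661/125 = [21; 3, 2, 8, 2].

[21; 3, 2, 8, 2]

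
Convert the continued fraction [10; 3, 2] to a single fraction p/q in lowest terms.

72/7

Fold from the inside: start with 2/1.
  3 + 1/2 = 7/2
  10 + 2/7 = 72/7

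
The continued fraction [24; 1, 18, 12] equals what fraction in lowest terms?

5713/229

Fold from the inside: start with 12/1.
  18 + 1/12 = 217/12
  1 + 12/217 = 229/217
  24 + 217/229 = 5713/229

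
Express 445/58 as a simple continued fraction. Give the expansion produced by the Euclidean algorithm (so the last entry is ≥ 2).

[7; 1, 2, 19]

445 = 7*58 + 39
58 = 1*39 + 19
39 = 2*19 + 1
19 = 19*1 + 0  (stop)
So 445/58 = [7; 1, 2, 19].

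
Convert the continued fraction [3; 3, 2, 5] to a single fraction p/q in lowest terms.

125/38

Using pₖ = aₖpₖ₋₁ + pₖ₋₂ and qₖ = aₖqₖ₋₁ + qₖ₋₂:
  k=0: a=3, p=3, q=1
  k=1: a=3, p=10, q=3
  k=2: a=2, p=23, q=7
  k=3: a=5, p=125, q=38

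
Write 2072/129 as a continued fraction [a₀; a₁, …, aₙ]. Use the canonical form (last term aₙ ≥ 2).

2072 = 16*129 + 8
129 = 16*8 + 1
8 = 8*1 + 0  (stop)
So 2072/129 = [16; 16, 8].

[16; 16, 8]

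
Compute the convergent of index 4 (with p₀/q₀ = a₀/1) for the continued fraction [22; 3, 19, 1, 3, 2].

5381/241

Using pₖ = aₖpₖ₋₁ + pₖ₋₂, qₖ = aₖqₖ₋₁ + qₖ₋₂ (with p₋₁=1, p₋₂=0, q₋₁=0, q₋₂=1):
  k=0: a=22, p=22, q=1
  k=1: a=3, p=67, q=3
  k=2: a=19, p=1295, q=58
  k=3: a=1, p=1362, q=61
  k=4: a=3, p=5381, q=241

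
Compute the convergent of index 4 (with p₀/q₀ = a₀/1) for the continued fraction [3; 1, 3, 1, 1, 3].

34/9

Using pₖ = aₖpₖ₋₁ + pₖ₋₂, qₖ = aₖqₖ₋₁ + qₖ₋₂ (with p₋₁=1, p₋₂=0, q₋₁=0, q₋₂=1):
  k=0: a=3, p=3, q=1
  k=1: a=1, p=4, q=1
  k=2: a=3, p=15, q=4
  k=3: a=1, p=19, q=5
  k=4: a=1, p=34, q=9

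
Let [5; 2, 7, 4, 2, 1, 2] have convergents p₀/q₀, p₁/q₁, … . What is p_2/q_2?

82/15

Using pₖ = aₖpₖ₋₁ + pₖ₋₂, qₖ = aₖqₖ₋₁ + qₖ₋₂ (with p₋₁=1, p₋₂=0, q₋₁=0, q₋₂=1):
  k=0: a=5, p=5, q=1
  k=1: a=2, p=11, q=2
  k=2: a=7, p=82, q=15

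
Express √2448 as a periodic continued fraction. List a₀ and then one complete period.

a₀ = ⌊√2448⌋ = 49.
With m₀=0, d₀=1 and mₖ₊₁ = dₖaₖ − mₖ, dₖ₊₁ = (n − mₖ₊₁²)/dₖ, aₖ₊₁ = ⌊(a₀+mₖ₊₁)/dₖ₊₁⌋:
  k=1: m=49, d=47, a=2
  k=2: m=45, d=9, a=10
  k=3: m=45, d=47, a=2
  k=4: m=49, d=1, a=98
d=1 and a=2a₀=98 at k=4, so the next step gives (m, d) = (49, 47) again — its k=1 value — and the period has length 4.

[49; 2, 10, 2, 98]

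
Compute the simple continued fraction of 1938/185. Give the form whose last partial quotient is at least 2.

1938 = 10×185 + 88
185 = 2×88 + 9
88 = 9×9 + 7
9 = 1×7 + 2
7 = 3×2 + 1
2 = 2×1 + 0  (stop)
So 1938/185 = [10; 2, 9, 1, 3, 2].

[10; 2, 9, 1, 3, 2]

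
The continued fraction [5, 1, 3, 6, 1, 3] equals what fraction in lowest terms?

Fold from the inside: start with 3/1.
  1 + 1/3 = 4/3
  6 + 3/4 = 27/4
  3 + 4/27 = 85/27
  1 + 27/85 = 112/85
  5 + 85/112 = 645/112

645/112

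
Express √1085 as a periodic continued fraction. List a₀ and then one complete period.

a₀ = ⌊√1085⌋ = 32.
With m₀=0, d₀=1 and mₖ₊₁ = dₖaₖ − mₖ, dₖ₊₁ = (n − mₖ₊₁²)/dₖ, aₖ₊₁ = ⌊(a₀+mₖ₊₁)/dₖ₊₁⌋:
  k=1: m=32, d=61, a=1
  k=2: m=29, d=4, a=15
  k=3: m=31, d=31, a=2
  k=4: m=31, d=4, a=15
  k=5: m=29, d=61, a=1
  k=6: m=32, d=1, a=64
d=1 and a=2a₀=64 at k=6, so the next step gives (m, d) = (32, 61) again — its k=1 value — and the period has length 6.

[32; 1, 15, 2, 15, 1, 64]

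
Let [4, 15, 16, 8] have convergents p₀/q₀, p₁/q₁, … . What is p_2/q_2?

Using pₖ = aₖpₖ₋₁ + pₖ₋₂, qₖ = aₖqₖ₋₁ + qₖ₋₂ (with p₋₁=1, p₋₂=0, q₋₁=0, q₋₂=1):
  k=0: a=4, p=4, q=1
  k=1: a=15, p=61, q=15
  k=2: a=16, p=980, q=241

980/241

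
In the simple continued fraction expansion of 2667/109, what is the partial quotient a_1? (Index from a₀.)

2

2667 = 24·109 + 51   →  a_0 = 24
109 = 2·51 + 7   →  a_1 = 2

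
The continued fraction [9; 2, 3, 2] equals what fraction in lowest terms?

Using pₖ = aₖpₖ₋₁ + pₖ₋₂ and qₖ = aₖqₖ₋₁ + qₖ₋₂:
  k=0: a=9, p=9, q=1
  k=1: a=2, p=19, q=2
  k=2: a=3, p=66, q=7
  k=3: a=2, p=151, q=16

151/16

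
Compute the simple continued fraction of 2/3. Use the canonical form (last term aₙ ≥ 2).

2 = 0·3 + 2
3 = 1·2 + 1
2 = 2·1 + 0  (stop)
So 2/3 = [0; 1, 2].

[0; 1, 2]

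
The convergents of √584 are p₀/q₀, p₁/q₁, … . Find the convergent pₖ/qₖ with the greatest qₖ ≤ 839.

6984/289

√584 = [24; 6, 48, …] (period length 2).
Convergents:
  p_0/q_0 = 24/1
  p_1/q_1 = 145/6
  p_2/q_2 = 6984/289
  p_3/q_3 = 42049/1740
q_2 = 289 ≤ 839 < 1740 = q_3, so the answer is 6984/289.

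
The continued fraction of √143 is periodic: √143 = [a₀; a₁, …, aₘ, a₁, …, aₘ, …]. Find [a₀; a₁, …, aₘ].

[11; 1, 22]

a₀ = ⌊√143⌋ = 11.
With m₀=0, d₀=1 and mₖ₊₁ = dₖaₖ − mₖ, dₖ₊₁ = (n − mₖ₊₁²)/dₖ, aₖ₊₁ = ⌊(a₀+mₖ₊₁)/dₖ₊₁⌋:
  k=1: m=11, d=22, a=1
  k=2: m=11, d=1, a=22
d=1 and a=2a₀=22 at k=2, so the next step gives (m, d) = (11, 22) again — its k=1 value — and the period has length 2.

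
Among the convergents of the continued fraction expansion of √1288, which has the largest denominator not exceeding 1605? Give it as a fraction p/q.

√1288 = [35; 1, 7, 1, 70, …] (period length 4).
Convergents:
  p_0/q_0 = 35/1
  p_1/q_1 = 36/1
  p_2/q_2 = 287/8
  p_3/q_3 = 323/9
  p_4/q_4 = 22897/638
  p_5/q_5 = 23220/647
  p_6/q_6 = 185437/5167
q_5 = 647 ≤ 1605 < 5167 = q_6, so the answer is 23220/647.

23220/647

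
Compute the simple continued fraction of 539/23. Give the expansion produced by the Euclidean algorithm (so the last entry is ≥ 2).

[23; 2, 3, 3]

539 = 23·23 + 10
23 = 2·10 + 3
10 = 3·3 + 1
3 = 3·1 + 0  (stop)
So 539/23 = [23; 2, 3, 3].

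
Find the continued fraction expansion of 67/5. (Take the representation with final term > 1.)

[13; 2, 2]

67 = 13·5 + 2
5 = 2·2 + 1
2 = 2·1 + 0  (stop)
So 67/5 = [13; 2, 2].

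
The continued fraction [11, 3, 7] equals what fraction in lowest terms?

Using pₖ = aₖpₖ₋₁ + pₖ₋₂ and qₖ = aₖqₖ₋₁ + qₖ₋₂:
  k=0: a=11, p=11, q=1
  k=1: a=3, p=34, q=3
  k=2: a=7, p=249, q=22

249/22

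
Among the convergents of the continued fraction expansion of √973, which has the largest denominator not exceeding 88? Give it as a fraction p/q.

√973 = [31; 5, 5, 2, 8, 2, 5, 5, 62, …] (period length 8).
Convergents:
  p_0/q_0 = 31/1
  p_1/q_1 = 156/5
  p_2/q_2 = 811/26
  p_3/q_3 = 1778/57
  p_4/q_4 = 15035/482
q_3 = 57 ≤ 88 < 482 = q_4, so the answer is 1778/57.

1778/57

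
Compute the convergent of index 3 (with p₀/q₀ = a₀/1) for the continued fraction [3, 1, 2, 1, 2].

15/4

Using pₖ = aₖpₖ₋₁ + pₖ₋₂, qₖ = aₖqₖ₋₁ + qₖ₋₂ (with p₋₁=1, p₋₂=0, q₋₁=0, q₋₂=1):
  k=0: a=3, p=3, q=1
  k=1: a=1, p=4, q=1
  k=2: a=2, p=11, q=3
  k=3: a=1, p=15, q=4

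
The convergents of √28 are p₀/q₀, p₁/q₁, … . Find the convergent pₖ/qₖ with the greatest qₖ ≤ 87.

√28 = [5; 3, 2, 3, 10, …] (period length 4).
Convergents:
  p_0/q_0 = 5/1
  p_1/q_1 = 16/3
  p_2/q_2 = 37/7
  p_3/q_3 = 127/24
  p_4/q_4 = 1307/247
q_3 = 24 ≤ 87 < 247 = q_4, so the answer is 127/24.

127/24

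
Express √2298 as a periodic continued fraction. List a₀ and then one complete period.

a₀ = ⌊√2298⌋ = 47.
With m₀=0, d₀=1 and mₖ₊₁ = dₖaₖ − mₖ, dₖ₊₁ = (n − mₖ₊₁²)/dₖ, aₖ₊₁ = ⌊(a₀+mₖ₊₁)/dₖ₊₁⌋:
  k=1: m=47, d=89, a=1
  k=2: m=42, d=6, a=14
  k=3: m=42, d=89, a=1
  k=4: m=47, d=1, a=94
d=1 and a=2a₀=94 at k=4, so the next step gives (m, d) = (47, 89) again — its k=1 value — and the period has length 4.

[47; 1, 14, 1, 94]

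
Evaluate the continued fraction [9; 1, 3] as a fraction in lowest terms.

39/4

Using pₖ = aₖpₖ₋₁ + pₖ₋₂ and qₖ = aₖqₖ₋₁ + qₖ₋₂:
  k=0: a=9, p=9, q=1
  k=1: a=1, p=10, q=1
  k=2: a=3, p=39, q=4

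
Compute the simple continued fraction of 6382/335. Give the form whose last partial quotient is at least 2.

6382 = 19*335 + 17
335 = 19*17 + 12
17 = 1*12 + 5
12 = 2*5 + 2
5 = 2*2 + 1
2 = 2*1 + 0  (stop)
So 6382/335 = [19; 19, 1, 2, 2, 2].

[19; 19, 1, 2, 2, 2]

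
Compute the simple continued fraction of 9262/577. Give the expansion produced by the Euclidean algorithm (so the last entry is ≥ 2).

9262 = 16×577 + 30
577 = 19×30 + 7
30 = 4×7 + 2
7 = 3×2 + 1
2 = 2×1 + 0  (stop)
So 9262/577 = [16; 19, 4, 3, 2].

[16; 19, 4, 3, 2]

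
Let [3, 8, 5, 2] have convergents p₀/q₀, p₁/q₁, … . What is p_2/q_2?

128/41

Using pₖ = aₖpₖ₋₁ + pₖ₋₂, qₖ = aₖqₖ₋₁ + qₖ₋₂ (with p₋₁=1, p₋₂=0, q₋₁=0, q₋₂=1):
  k=0: a=3, p=3, q=1
  k=1: a=8, p=25, q=8
  k=2: a=5, p=128, q=41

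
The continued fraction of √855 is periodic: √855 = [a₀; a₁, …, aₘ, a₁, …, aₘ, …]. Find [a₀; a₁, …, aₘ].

a₀ = ⌊√855⌋ = 29.
With m₀=0, d₀=1 and mₖ₊₁ = dₖaₖ − mₖ, dₖ₊₁ = (n − mₖ₊₁²)/dₖ, aₖ₊₁ = ⌊(a₀+mₖ₊₁)/dₖ₊₁⌋:
  k=1: m=29, d=14, a=4
  k=2: m=27, d=9, a=6
  k=3: m=27, d=14, a=4
  k=4: m=29, d=1, a=58
d=1 and a=2a₀=58 at k=4, so the next step gives (m, d) = (29, 14) again — its k=1 value — and the period has length 4.

[29; 4, 6, 4, 58]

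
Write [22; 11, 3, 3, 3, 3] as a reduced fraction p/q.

Fold from the inside: start with 3/1.
  3 + 1/3 = 10/3
  3 + 3/10 = 33/10
  3 + 10/33 = 109/33
  11 + 33/109 = 1232/109
  22 + 109/1232 = 27213/1232

27213/1232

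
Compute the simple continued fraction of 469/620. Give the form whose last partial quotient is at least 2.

[0; 1, 3, 9, 2, 3, 2]

469 = 0*620 + 469
620 = 1*469 + 151
469 = 3*151 + 16
151 = 9*16 + 7
16 = 2*7 + 2
7 = 3*2 + 1
2 = 2*1 + 0  (stop)
So 469/620 = [0; 1, 3, 9, 2, 3, 2].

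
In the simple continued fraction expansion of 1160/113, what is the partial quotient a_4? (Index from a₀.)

3

1160 = 10·113 + 30   →  a_0 = 10
113 = 3·30 + 23   →  a_1 = 3
30 = 1·23 + 7   →  a_2 = 1
23 = 3·7 + 2   →  a_3 = 3
7 = 3·2 + 1   →  a_4 = 3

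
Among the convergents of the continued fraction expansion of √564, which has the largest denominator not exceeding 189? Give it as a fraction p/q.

√564 = [23; 1, 2, 1, 46, …] (period length 4).
Convergents:
  p_0/q_0 = 23/1
  p_1/q_1 = 24/1
  p_2/q_2 = 71/3
  p_3/q_3 = 95/4
  p_4/q_4 = 4441/187
  p_5/q_5 = 4536/191
q_4 = 187 ≤ 189 < 191 = q_5, so the answer is 4441/187.

4441/187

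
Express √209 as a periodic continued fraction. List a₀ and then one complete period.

a₀ = ⌊√209⌋ = 14.

[14; 2, 5, 3, 2, 3, 5, 2, 28]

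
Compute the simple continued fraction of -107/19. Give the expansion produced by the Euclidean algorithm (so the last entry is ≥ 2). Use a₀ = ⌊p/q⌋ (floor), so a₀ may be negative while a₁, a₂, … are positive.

[-6; 2, 1, 2, 2]

-107 = -6×19 + 7
19 = 2×7 + 5
7 = 1×5 + 2
5 = 2×2 + 1
2 = 2×1 + 0  (stop)
So -107/19 = [-6; 2, 1, 2, 2].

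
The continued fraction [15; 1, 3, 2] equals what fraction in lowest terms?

Fold from the inside: start with 2/1.
  3 + 1/2 = 7/2
  1 + 2/7 = 9/7
  15 + 7/9 = 142/9

142/9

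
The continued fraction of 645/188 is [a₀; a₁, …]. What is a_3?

8

645 = 3·188 + 81   →  a_0 = 3
188 = 2·81 + 26   →  a_1 = 2
81 = 3·26 + 3   →  a_2 = 3
26 = 8·3 + 2   →  a_3 = 8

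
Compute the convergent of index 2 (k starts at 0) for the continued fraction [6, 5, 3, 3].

99/16

Using pₖ = aₖpₖ₋₁ + pₖ₋₂, qₖ = aₖqₖ₋₁ + qₖ₋₂ (with p₋₁=1, p₋₂=0, q₋₁=0, q₋₂=1):
  k=0: a=6, p=6, q=1
  k=1: a=5, p=31, q=5
  k=2: a=3, p=99, q=16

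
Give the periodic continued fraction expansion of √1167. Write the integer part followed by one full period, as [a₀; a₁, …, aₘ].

[34; 6, 5, 11, 5, 6, 68]

a₀ = ⌊√1167⌋ = 34.
With m₀=0, d₀=1 and mₖ₊₁ = dₖaₖ − mₖ, dₖ₊₁ = (n − mₖ₊₁²)/dₖ, aₖ₊₁ = ⌊(a₀+mₖ₊₁)/dₖ₊₁⌋:
  k=1: m=34, d=11, a=6
  k=2: m=32, d=13, a=5
  k=3: m=33, d=6, a=11
  k=4: m=33, d=13, a=5
  k=5: m=32, d=11, a=6
  k=6: m=34, d=1, a=68
d=1 and a=2a₀=68 at k=6, so the next step gives (m, d) = (34, 11) again — its k=1 value — and the period has length 6.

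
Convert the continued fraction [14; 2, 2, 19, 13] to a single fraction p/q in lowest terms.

Using pₖ = aₖpₖ₋₁ + pₖ₋₂ and qₖ = aₖqₖ₋₁ + qₖ₋₂:
  k=0: a=14, p=14, q=1
  k=1: a=2, p=29, q=2
  k=2: a=2, p=72, q=5
  k=3: a=19, p=1397, q=97
  k=4: a=13, p=18233, q=1266

18233/1266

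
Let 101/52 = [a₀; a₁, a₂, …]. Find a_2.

101 = 1·52 + 49   →  a_0 = 1
52 = 1·49 + 3   →  a_1 = 1
49 = 16·3 + 1   →  a_2 = 16

16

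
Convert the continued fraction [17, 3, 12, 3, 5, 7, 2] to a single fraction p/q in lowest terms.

161690/9333

Using pₖ = aₖpₖ₋₁ + pₖ₋₂ and qₖ = aₖqₖ₋₁ + qₖ₋₂:
  k=0: a=17, p=17, q=1
  k=1: a=3, p=52, q=3
  k=2: a=12, p=641, q=37
  k=3: a=3, p=1975, q=114
  k=4: a=5, p=10516, q=607
  k=5: a=7, p=75587, q=4363
  k=6: a=2, p=161690, q=9333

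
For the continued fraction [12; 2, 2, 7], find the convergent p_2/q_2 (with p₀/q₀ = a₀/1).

62/5

Using pₖ = aₖpₖ₋₁ + pₖ₋₂, qₖ = aₖqₖ₋₁ + qₖ₋₂ (with p₋₁=1, p₋₂=0, q₋₁=0, q₋₂=1):
  k=0: a=12, p=12, q=1
  k=1: a=2, p=25, q=2
  k=2: a=2, p=62, q=5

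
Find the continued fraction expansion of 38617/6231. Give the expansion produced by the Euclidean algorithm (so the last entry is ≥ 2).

[6; 5, 16, 5, 15]

38617 = 6*6231 + 1231
6231 = 5*1231 + 76
1231 = 16*76 + 15
76 = 5*15 + 1
15 = 15*1 + 0  (stop)
So 38617/6231 = [6; 5, 16, 5, 15].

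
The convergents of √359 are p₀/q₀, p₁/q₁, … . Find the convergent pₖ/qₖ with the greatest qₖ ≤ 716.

13301/702

√359 = [18; 1, 17, 1, 36, …] (period length 4).
Convergents:
  p_0/q_0 = 18/1
  p_1/q_1 = 19/1
  p_2/q_2 = 341/18
  p_3/q_3 = 360/19
  p_4/q_4 = 13301/702
  p_5/q_5 = 13661/721
q_4 = 702 ≤ 716 < 721 = q_5, so the answer is 13301/702.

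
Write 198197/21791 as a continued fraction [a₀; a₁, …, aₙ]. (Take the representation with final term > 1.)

[9; 10, 2, 18, 18, 1, 2]

198197 = 9*21791 + 2078
21791 = 10*2078 + 1011
2078 = 2*1011 + 56
1011 = 18*56 + 3
56 = 18*3 + 2
3 = 1*2 + 1
2 = 2*1 + 0  (stop)
So 198197/21791 = [9; 10, 2, 18, 18, 1, 2].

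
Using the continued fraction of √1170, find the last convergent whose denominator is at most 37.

√1170 = [34; 4, 1, 6, 1, 4, 68, …] (period length 6).
Convergents:
  p_0/q_0 = 34/1
  p_1/q_1 = 137/4
  p_2/q_2 = 171/5
  p_3/q_3 = 1163/34
  p_4/q_4 = 1334/39
q_3 = 34 ≤ 37 < 39 = q_4, so the answer is 1163/34.

1163/34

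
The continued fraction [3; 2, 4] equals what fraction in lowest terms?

Using pₖ = aₖpₖ₋₁ + pₖ₋₂ and qₖ = aₖqₖ₋₁ + qₖ₋₂:
  k=0: a=3, p=3, q=1
  k=1: a=2, p=7, q=2
  k=2: a=4, p=31, q=9

31/9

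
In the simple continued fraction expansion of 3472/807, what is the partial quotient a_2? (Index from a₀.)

3

3472 = 4·807 + 244   →  a_0 = 4
807 = 3·244 + 75   →  a_1 = 3
244 = 3·75 + 19   →  a_2 = 3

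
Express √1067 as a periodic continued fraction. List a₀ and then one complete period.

[32; 1, 1, 1, 64]

a₀ = ⌊√1067⌋ = 32.
With m₀=0, d₀=1 and mₖ₊₁ = dₖaₖ − mₖ, dₖ₊₁ = (n − mₖ₊₁²)/dₖ, aₖ₊₁ = ⌊(a₀+mₖ₊₁)/dₖ₊₁⌋:
  k=1: m=32, d=43, a=1
  k=2: m=11, d=22, a=1
  k=3: m=11, d=43, a=1
  k=4: m=32, d=1, a=64
d=1 and a=2a₀=64 at k=4, so the next step gives (m, d) = (32, 43) again — its k=1 value — and the period has length 4.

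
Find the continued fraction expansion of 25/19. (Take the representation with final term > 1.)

[1; 3, 6]

25 = 1·19 + 6
19 = 3·6 + 1
6 = 6·1 + 0  (stop)
So 25/19 = [1; 3, 6].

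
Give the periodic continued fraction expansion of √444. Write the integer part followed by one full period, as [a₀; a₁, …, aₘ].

[21; 14, 42]

a₀ = ⌊√444⌋ = 21.
With m₀=0, d₀=1 and mₖ₊₁ = dₖaₖ − mₖ, dₖ₊₁ = (n − mₖ₊₁²)/dₖ, aₖ₊₁ = ⌊(a₀+mₖ₊₁)/dₖ₊₁⌋:
  k=1: m=21, d=3, a=14
  k=2: m=21, d=1, a=42
d=1 and a=2a₀=42 at k=2, so the next step gives (m, d) = (21, 3) again — its k=1 value — and the period has length 2.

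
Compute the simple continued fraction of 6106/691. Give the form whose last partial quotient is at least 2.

[8; 1, 5, 8, 1, 2, 4]

6106 = 8×691 + 578
691 = 1×578 + 113
578 = 5×113 + 13
113 = 8×13 + 9
13 = 1×9 + 4
9 = 2×4 + 1
4 = 4×1 + 0  (stop)
So 6106/691 = [8; 1, 5, 8, 1, 2, 4].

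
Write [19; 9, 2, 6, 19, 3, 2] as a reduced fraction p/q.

Using pₖ = aₖpₖ₋₁ + pₖ₋₂ and qₖ = aₖqₖ₋₁ + qₖ₋₂:
  k=0: a=19, p=19, q=1
  k=1: a=9, p=172, q=9
  k=2: a=2, p=363, q=19
  k=3: a=6, p=2350, q=123
  k=4: a=19, p=45013, q=2356
  k=5: a=3, p=137389, q=7191
  k=6: a=2, p=319791, q=16738

319791/16738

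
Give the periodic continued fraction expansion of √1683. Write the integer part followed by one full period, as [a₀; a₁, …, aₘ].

a₀ = ⌊√1683⌋ = 41.
With m₀=0, d₀=1 and mₖ₊₁ = dₖaₖ − mₖ, dₖ₊₁ = (n − mₖ₊₁²)/dₖ, aₖ₊₁ = ⌊(a₀+mₖ₊₁)/dₖ₊₁⌋:
  k=1: m=41, d=2, a=41
  k=2: m=41, d=1, a=82
d=1 and a=2a₀=82 at k=2, so the next step gives (m, d) = (41, 2) again — its k=1 value — and the period has length 2.

[41; 41, 82]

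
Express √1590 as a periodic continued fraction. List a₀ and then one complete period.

[39; 1, 6, 1, 78]

a₀ = ⌊√1590⌋ = 39.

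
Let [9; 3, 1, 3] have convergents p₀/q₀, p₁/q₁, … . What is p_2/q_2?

Using pₖ = aₖpₖ₋₁ + pₖ₋₂, qₖ = aₖqₖ₋₁ + qₖ₋₂ (with p₋₁=1, p₋₂=0, q₋₁=0, q₋₂=1):
  k=0: a=9, p=9, q=1
  k=1: a=3, p=28, q=3
  k=2: a=1, p=37, q=4

37/4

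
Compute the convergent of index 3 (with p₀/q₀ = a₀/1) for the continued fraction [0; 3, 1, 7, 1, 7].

Using pₖ = aₖpₖ₋₁ + pₖ₋₂, qₖ = aₖqₖ₋₁ + qₖ₋₂ (with p₋₁=1, p₋₂=0, q₋₁=0, q₋₂=1):
  k=0: a=0, p=0, q=1
  k=1: a=3, p=1, q=3
  k=2: a=1, p=1, q=4
  k=3: a=7, p=8, q=31

8/31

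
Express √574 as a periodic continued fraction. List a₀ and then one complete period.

[23; 1, 22, 1, 46]

a₀ = ⌊√574⌋ = 23.
With m₀=0, d₀=1 and mₖ₊₁ = dₖaₖ − mₖ, dₖ₊₁ = (n − mₖ₊₁²)/dₖ, aₖ₊₁ = ⌊(a₀+mₖ₊₁)/dₖ₊₁⌋:
  k=1: m=23, d=45, a=1
  k=2: m=22, d=2, a=22
  k=3: m=22, d=45, a=1
  k=4: m=23, d=1, a=46
d=1 and a=2a₀=46 at k=4, so the next step gives (m, d) = (23, 45) again — its k=1 value — and the period has length 4.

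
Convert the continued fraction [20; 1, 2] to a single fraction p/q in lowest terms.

Fold from the inside: start with 2/1.
  1 + 1/2 = 3/2
  20 + 2/3 = 62/3

62/3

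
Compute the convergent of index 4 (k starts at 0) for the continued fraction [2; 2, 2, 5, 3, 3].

Using pₖ = aₖpₖ₋₁ + pₖ₋₂, qₖ = aₖqₖ₋₁ + qₖ₋₂ (with p₋₁=1, p₋₂=0, q₋₁=0, q₋₂=1):
  k=0: a=2, p=2, q=1
  k=1: a=2, p=5, q=2
  k=2: a=2, p=12, q=5
  k=3: a=5, p=65, q=27
  k=4: a=3, p=207, q=86

207/86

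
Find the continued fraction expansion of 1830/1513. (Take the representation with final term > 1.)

1830 = 1×1513 + 317
1513 = 4×317 + 245
317 = 1×245 + 72
245 = 3×72 + 29
72 = 2×29 + 14
29 = 2×14 + 1
14 = 14×1 + 0  (stop)
So 1830/1513 = [1; 4, 1, 3, 2, 2, 14].

[1; 4, 1, 3, 2, 2, 14]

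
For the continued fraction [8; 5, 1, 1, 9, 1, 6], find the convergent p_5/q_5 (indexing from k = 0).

949/116

Using pₖ = aₖpₖ₋₁ + pₖ₋₂, qₖ = aₖqₖ₋₁ + qₖ₋₂ (with p₋₁=1, p₋₂=0, q₋₁=0, q₋₂=1):
  k=0: a=8, p=8, q=1
  k=1: a=5, p=41, q=5
  k=2: a=1, p=49, q=6
  k=3: a=1, p=90, q=11
  k=4: a=9, p=859, q=105
  k=5: a=1, p=949, q=116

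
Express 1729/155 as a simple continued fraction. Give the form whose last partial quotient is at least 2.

[11; 6, 2, 5, 2]

1729 = 11×155 + 24
155 = 6×24 + 11
24 = 2×11 + 2
11 = 5×2 + 1
2 = 2×1 + 0  (stop)
So 1729/155 = [11; 6, 2, 5, 2].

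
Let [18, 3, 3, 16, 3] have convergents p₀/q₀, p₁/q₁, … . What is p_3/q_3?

Using pₖ = aₖpₖ₋₁ + pₖ₋₂, qₖ = aₖqₖ₋₁ + qₖ₋₂ (with p₋₁=1, p₋₂=0, q₋₁=0, q₋₂=1):
  k=0: a=18, p=18, q=1
  k=1: a=3, p=55, q=3
  k=2: a=3, p=183, q=10
  k=3: a=16, p=2983, q=163

2983/163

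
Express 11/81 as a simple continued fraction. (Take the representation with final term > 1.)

[0; 7, 2, 1, 3]

11 = 0×81 + 11
81 = 7×11 + 4
11 = 2×4 + 3
4 = 1×3 + 1
3 = 3×1 + 0  (stop)
So 11/81 = [0; 7, 2, 1, 3].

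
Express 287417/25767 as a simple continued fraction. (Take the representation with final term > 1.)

[11; 6, 2, 9, 6, 4, 8]

287417 = 11*25767 + 3980
25767 = 6*3980 + 1887
3980 = 2*1887 + 206
1887 = 9*206 + 33
206 = 6*33 + 8
33 = 4*8 + 1
8 = 8*1 + 0  (stop)
So 287417/25767 = [11; 6, 2, 9, 6, 4, 8].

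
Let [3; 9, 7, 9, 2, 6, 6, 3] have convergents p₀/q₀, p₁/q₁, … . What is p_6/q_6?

Using pₖ = aₖpₖ₋₁ + pₖ₋₂, qₖ = aₖqₖ₋₁ + qₖ₋₂ (with p₋₁=1, p₋₂=0, q₋₁=0, q₋₂=1):
  k=0: a=3, p=3, q=1
  k=1: a=9, p=28, q=9
  k=2: a=7, p=199, q=64
  k=3: a=9, p=1819, q=585
  k=4: a=2, p=3837, q=1234
  k=5: a=6, p=24841, q=7989
  k=6: a=6, p=152883, q=49168

152883/49168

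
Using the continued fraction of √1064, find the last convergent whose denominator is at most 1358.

44264/1357

√1064 = [32; 1, 1, 1, 1, 1, 1, 1, 64, …] (period length 8).
Convergents:
  p_0/q_0 = 32/1
  p_1/q_1 = 33/1
  p_2/q_2 = 65/2
  p_3/q_3 = 98/3
  p_4/q_4 = 163/5
  p_5/q_5 = 261/8
  p_6/q_6 = 424/13
  p_7/q_7 = 685/21
  p_8/q_8 = 44264/1357
  p_9/q_9 = 44949/1378
q_8 = 1357 ≤ 1358 < 1378 = q_9, so the answer is 44264/1357.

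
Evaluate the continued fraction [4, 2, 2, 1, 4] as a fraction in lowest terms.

146/33

Fold from the inside: start with 4/1.
  1 + 1/4 = 5/4
  2 + 4/5 = 14/5
  2 + 5/14 = 33/14
  4 + 14/33 = 146/33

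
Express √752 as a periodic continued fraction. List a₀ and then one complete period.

a₀ = ⌊√752⌋ = 27.
With m₀=0, d₀=1 and mₖ₊₁ = dₖaₖ − mₖ, dₖ₊₁ = (n − mₖ₊₁²)/dₖ, aₖ₊₁ = ⌊(a₀+mₖ₊₁)/dₖ₊₁⌋:
  k=1: m=27, d=23, a=2
  k=2: m=19, d=17, a=2
  k=3: m=15, d=31, a=1
  k=4: m=16, d=16, a=2
  k=5: m=16, d=31, a=1
  k=6: m=15, d=17, a=2
  k=7: m=19, d=23, a=2
  k=8: m=27, d=1, a=54
d=1 and a=2a₀=54 at k=8, so the next step gives (m, d) = (27, 23) again — its k=1 value — and the period has length 8.

[27; 2, 2, 1, 2, 1, 2, 2, 54]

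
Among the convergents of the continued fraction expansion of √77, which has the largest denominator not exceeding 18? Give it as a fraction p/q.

√77 = [8; 1, 3, 2, 3, 1, 16, …] (period length 6).
Convergents:
  p_0/q_0 = 8/1
  p_1/q_1 = 9/1
  p_2/q_2 = 35/4
  p_3/q_3 = 79/9
  p_4/q_4 = 272/31
q_3 = 9 ≤ 18 < 31 = q_4, so the answer is 79/9.

79/9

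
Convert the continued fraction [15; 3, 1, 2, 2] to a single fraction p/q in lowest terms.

Fold from the inside: start with 2/1.
  2 + 1/2 = 5/2
  1 + 2/5 = 7/5
  3 + 5/7 = 26/7
  15 + 7/26 = 397/26

397/26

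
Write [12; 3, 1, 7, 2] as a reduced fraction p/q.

809/66

Fold from the inside: start with 2/1.
  7 + 1/2 = 15/2
  1 + 2/15 = 17/15
  3 + 15/17 = 66/17
  12 + 17/66 = 809/66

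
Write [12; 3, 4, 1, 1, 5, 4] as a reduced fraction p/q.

8285/673

Using pₖ = aₖpₖ₋₁ + pₖ₋₂ and qₖ = aₖqₖ₋₁ + qₖ₋₂:
  k=0: a=12, p=12, q=1
  k=1: a=3, p=37, q=3
  k=2: a=4, p=160, q=13
  k=3: a=1, p=197, q=16
  k=4: a=1, p=357, q=29
  k=5: a=5, p=1982, q=161
  k=6: a=4, p=8285, q=673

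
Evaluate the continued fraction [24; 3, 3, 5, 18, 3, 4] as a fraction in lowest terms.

309703/12744

Using pₖ = aₖpₖ₋₁ + pₖ₋₂ and qₖ = aₖqₖ₋₁ + qₖ₋₂:
  k=0: a=24, p=24, q=1
  k=1: a=3, p=73, q=3
  k=2: a=3, p=243, q=10
  k=3: a=5, p=1288, q=53
  k=4: a=18, p=23427, q=964
  k=5: a=3, p=71569, q=2945
  k=6: a=4, p=309703, q=12744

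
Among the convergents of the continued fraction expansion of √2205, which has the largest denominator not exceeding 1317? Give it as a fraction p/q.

51841/1104

√2205 = [46; 1, 22, 2, 22, 1, 92, …] (period length 6).
Convergents:
  p_0/q_0 = 46/1
  p_1/q_1 = 47/1
  p_2/q_2 = 1080/23
  p_3/q_3 = 2207/47
  p_4/q_4 = 49634/1057
  p_5/q_5 = 51841/1104
  p_6/q_6 = 4819006/102625
q_5 = 1104 ≤ 1317 < 102625 = q_6, so the answer is 51841/1104.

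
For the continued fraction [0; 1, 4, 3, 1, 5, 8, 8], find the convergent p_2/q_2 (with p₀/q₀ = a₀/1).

Using pₖ = aₖpₖ₋₁ + pₖ₋₂, qₖ = aₖqₖ₋₁ + qₖ₋₂ (with p₋₁=1, p₋₂=0, q₋₁=0, q₋₂=1):
  k=0: a=0, p=0, q=1
  k=1: a=1, p=1, q=1
  k=2: a=4, p=4, q=5

4/5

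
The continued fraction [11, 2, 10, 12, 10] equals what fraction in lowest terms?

Fold from the inside: start with 10/1.
  12 + 1/10 = 121/10
  10 + 10/121 = 1220/121
  2 + 121/1220 = 2561/1220
  11 + 1220/2561 = 29391/2561

29391/2561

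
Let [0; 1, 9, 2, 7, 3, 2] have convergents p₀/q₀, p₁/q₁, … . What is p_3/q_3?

19/21

Using pₖ = aₖpₖ₋₁ + pₖ₋₂, qₖ = aₖqₖ₋₁ + qₖ₋₂ (with p₋₁=1, p₋₂=0, q₋₁=0, q₋₂=1):
  k=0: a=0, p=0, q=1
  k=1: a=1, p=1, q=1
  k=2: a=9, p=9, q=10
  k=3: a=2, p=19, q=21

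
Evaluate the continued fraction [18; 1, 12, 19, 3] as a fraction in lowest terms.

14325/757

Using pₖ = aₖpₖ₋₁ + pₖ₋₂ and qₖ = aₖqₖ₋₁ + qₖ₋₂:
  k=0: a=18, p=18, q=1
  k=1: a=1, p=19, q=1
  k=2: a=12, p=246, q=13
  k=3: a=19, p=4693, q=248
  k=4: a=3, p=14325, q=757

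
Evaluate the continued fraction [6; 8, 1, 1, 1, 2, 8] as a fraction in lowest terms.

Using pₖ = aₖpₖ₋₁ + pₖ₋₂ and qₖ = aₖqₖ₋₁ + qₖ₋₂:
  k=0: a=6, p=6, q=1
  k=1: a=8, p=49, q=8
  k=2: a=1, p=55, q=9
  k=3: a=1, p=104, q=17
  k=4: a=1, p=159, q=26
  k=5: a=2, p=422, q=69
  k=6: a=8, p=3535, q=578

3535/578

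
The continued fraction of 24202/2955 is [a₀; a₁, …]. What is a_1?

5

24202 = 8·2955 + 562   →  a_0 = 8
2955 = 5·562 + 145   →  a_1 = 5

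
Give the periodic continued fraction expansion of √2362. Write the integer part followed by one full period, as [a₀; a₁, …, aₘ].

a₀ = ⌊√2362⌋ = 48.

[48; 1, 1, 1, 1, 96]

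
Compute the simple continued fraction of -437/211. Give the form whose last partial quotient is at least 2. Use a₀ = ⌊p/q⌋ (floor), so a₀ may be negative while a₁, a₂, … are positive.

[-3; 1, 13, 15]

-437 = -3·211 + 196
211 = 1·196 + 15
196 = 13·15 + 1
15 = 15·1 + 0  (stop)
So -437/211 = [-3; 1, 13, 15].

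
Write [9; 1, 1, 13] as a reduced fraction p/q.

Using pₖ = aₖpₖ₋₁ + pₖ₋₂ and qₖ = aₖqₖ₋₁ + qₖ₋₂:
  k=0: a=9, p=9, q=1
  k=1: a=1, p=10, q=1
  k=2: a=1, p=19, q=2
  k=3: a=13, p=257, q=27

257/27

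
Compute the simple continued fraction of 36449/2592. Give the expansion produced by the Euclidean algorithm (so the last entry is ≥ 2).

[14; 16, 10, 16]

36449 = 14·2592 + 161
2592 = 16·161 + 16
161 = 10·16 + 1
16 = 16·1 + 0  (stop)
So 36449/2592 = [14; 16, 10, 16].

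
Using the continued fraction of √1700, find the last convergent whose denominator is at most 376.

√1700 = [41; 4, 3, 20, 3, 4, 82, …] (period length 6).
Convergents:
  p_0/q_0 = 41/1
  p_1/q_1 = 165/4
  p_2/q_2 = 536/13
  p_3/q_3 = 10885/264
  p_4/q_4 = 33191/805
q_3 = 264 ≤ 376 < 805 = q_4, so the answer is 10885/264.

10885/264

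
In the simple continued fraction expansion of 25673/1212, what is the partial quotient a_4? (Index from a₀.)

25673 = 21·1212 + 221   →  a_0 = 21
1212 = 5·221 + 107   →  a_1 = 5
221 = 2·107 + 7   →  a_2 = 2
107 = 15·7 + 2   →  a_3 = 15
7 = 3·2 + 1   →  a_4 = 3

3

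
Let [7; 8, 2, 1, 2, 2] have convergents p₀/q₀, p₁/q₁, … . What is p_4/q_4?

Using pₖ = aₖpₖ₋₁ + pₖ₋₂, qₖ = aₖqₖ₋₁ + qₖ₋₂ (with p₋₁=1, p₋₂=0, q₋₁=0, q₋₂=1):
  k=0: a=7, p=7, q=1
  k=1: a=8, p=57, q=8
  k=2: a=2, p=121, q=17
  k=3: a=1, p=178, q=25
  k=4: a=2, p=477, q=67

477/67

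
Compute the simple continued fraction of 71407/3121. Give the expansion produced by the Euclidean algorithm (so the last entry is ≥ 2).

71407 = 22*3121 + 2745
3121 = 1*2745 + 376
2745 = 7*376 + 113
376 = 3*113 + 37
113 = 3*37 + 2
37 = 18*2 + 1
2 = 2*1 + 0  (stop)
So 71407/3121 = [22; 1, 7, 3, 3, 18, 2].

[22; 1, 7, 3, 3, 18, 2]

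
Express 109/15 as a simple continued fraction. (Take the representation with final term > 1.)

109 = 7×15 + 4
15 = 3×4 + 3
4 = 1×3 + 1
3 = 3×1 + 0  (stop)
So 109/15 = [7; 3, 1, 3].

[7; 3, 1, 3]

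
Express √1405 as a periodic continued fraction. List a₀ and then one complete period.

[37; 2, 14, 2, 74]

a₀ = ⌊√1405⌋ = 37.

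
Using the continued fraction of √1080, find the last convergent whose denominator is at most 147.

4568/139

√1080 = [32; 1, 6, 3, 6, 1, 64, …] (period length 6).
Convergents:
  p_0/q_0 = 32/1
  p_1/q_1 = 33/1
  p_2/q_2 = 230/7
  p_3/q_3 = 723/22
  p_4/q_4 = 4568/139
  p_5/q_5 = 5291/161
q_4 = 139 ≤ 147 < 161 = q_5, so the answer is 4568/139.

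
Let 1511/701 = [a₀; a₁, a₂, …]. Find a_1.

6

1511 = 2·701 + 109   →  a_0 = 2
701 = 6·109 + 47   →  a_1 = 6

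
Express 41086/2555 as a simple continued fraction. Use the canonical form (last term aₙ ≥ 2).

41086 = 16×2555 + 206
2555 = 12×206 + 83
206 = 2×83 + 40
83 = 2×40 + 3
40 = 13×3 + 1
3 = 3×1 + 0  (stop)
So 41086/2555 = [16; 12, 2, 2, 13, 3].

[16; 12, 2, 2, 13, 3]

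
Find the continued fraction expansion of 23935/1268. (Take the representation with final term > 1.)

[18; 1, 7, 13, 12]

23935 = 18·1268 + 1111
1268 = 1·1111 + 157
1111 = 7·157 + 12
157 = 13·12 + 1
12 = 12·1 + 0  (stop)
So 23935/1268 = [18; 1, 7, 13, 12].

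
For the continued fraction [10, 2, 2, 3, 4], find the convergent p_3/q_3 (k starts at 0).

177/17

Using pₖ = aₖpₖ₋₁ + pₖ₋₂, qₖ = aₖqₖ₋₁ + qₖ₋₂ (with p₋₁=1, p₋₂=0, q₋₁=0, q₋₂=1):
  k=0: a=10, p=10, q=1
  k=1: a=2, p=21, q=2
  k=2: a=2, p=52, q=5
  k=3: a=3, p=177, q=17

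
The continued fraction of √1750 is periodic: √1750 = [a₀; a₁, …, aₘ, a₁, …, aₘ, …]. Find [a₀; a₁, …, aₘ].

a₀ = ⌊√1750⌋ = 41.
With m₀=0, d₀=1 and mₖ₊₁ = dₖaₖ − mₖ, dₖ₊₁ = (n − mₖ₊₁²)/dₖ, aₖ₊₁ = ⌊(a₀+mₖ₊₁)/dₖ₊₁⌋:
  k=1: m=41, d=69, a=1
  k=2: m=28, d=14, a=4
  k=3: m=28, d=69, a=1
  k=4: m=41, d=1, a=82
d=1 and a=2a₀=82 at k=4, so the next step gives (m, d) = (41, 69) again — its k=1 value — and the period has length 4.

[41; 1, 4, 1, 82]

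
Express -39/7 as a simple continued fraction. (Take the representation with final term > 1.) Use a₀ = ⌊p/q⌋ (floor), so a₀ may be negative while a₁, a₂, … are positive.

[-6; 2, 3]

-39 = -6×7 + 3
7 = 2×3 + 1
3 = 3×1 + 0  (stop)
So -39/7 = [-6; 2, 3].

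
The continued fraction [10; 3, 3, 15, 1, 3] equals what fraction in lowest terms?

Using pₖ = aₖpₖ₋₁ + pₖ₋₂ and qₖ = aₖqₖ₋₁ + qₖ₋₂:
  k=0: a=10, p=10, q=1
  k=1: a=3, p=31, q=3
  k=2: a=3, p=103, q=10
  k=3: a=15, p=1576, q=153
  k=4: a=1, p=1679, q=163
  k=5: a=3, p=6613, q=642

6613/642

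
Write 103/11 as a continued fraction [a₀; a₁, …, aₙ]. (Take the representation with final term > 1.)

103 = 9×11 + 4
11 = 2×4 + 3
4 = 1×3 + 1
3 = 3×1 + 0  (stop)
So 103/11 = [9; 2, 1, 3].

[9; 2, 1, 3]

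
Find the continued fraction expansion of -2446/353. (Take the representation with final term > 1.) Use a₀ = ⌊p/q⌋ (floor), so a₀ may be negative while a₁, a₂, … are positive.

-2446 = -7×353 + 25
353 = 14×25 + 3
25 = 8×3 + 1
3 = 3×1 + 0  (stop)
So -2446/353 = [-7; 14, 8, 3].

[-7; 14, 8, 3]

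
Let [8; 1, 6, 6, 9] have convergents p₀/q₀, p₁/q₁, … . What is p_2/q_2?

Using pₖ = aₖpₖ₋₁ + pₖ₋₂, qₖ = aₖqₖ₋₁ + qₖ₋₂ (with p₋₁=1, p₋₂=0, q₋₁=0, q₋₂=1):
  k=0: a=8, p=8, q=1
  k=1: a=1, p=9, q=1
  k=2: a=6, p=62, q=7

62/7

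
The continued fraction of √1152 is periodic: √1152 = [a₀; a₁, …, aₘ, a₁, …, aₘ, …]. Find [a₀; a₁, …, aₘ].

[33; 1, 15, 1, 66]

a₀ = ⌊√1152⌋ = 33.
With m₀=0, d₀=1 and mₖ₊₁ = dₖaₖ − mₖ, dₖ₊₁ = (n − mₖ₊₁²)/dₖ, aₖ₊₁ = ⌊(a₀+mₖ₊₁)/dₖ₊₁⌋:
  k=1: m=33, d=63, a=1
  k=2: m=30, d=4, a=15
  k=3: m=30, d=63, a=1
  k=4: m=33, d=1, a=66
d=1 and a=2a₀=66 at k=4, so the next step gives (m, d) = (33, 63) again — its k=1 value — and the period has length 4.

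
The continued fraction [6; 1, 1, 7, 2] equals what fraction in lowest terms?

209/32

Using pₖ = aₖpₖ₋₁ + pₖ₋₂ and qₖ = aₖqₖ₋₁ + qₖ₋₂:
  k=0: a=6, p=6, q=1
  k=1: a=1, p=7, q=1
  k=2: a=1, p=13, q=2
  k=3: a=7, p=98, q=15
  k=4: a=2, p=209, q=32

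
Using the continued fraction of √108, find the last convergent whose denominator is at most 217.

√108 = [10; 2, 1, 1, 4, 1, 1, 2, 20, …] (period length 8).
Convergents:
  p_0/q_0 = 10/1
  p_1/q_1 = 21/2
  p_2/q_2 = 31/3
  p_3/q_3 = 52/5
  p_4/q_4 = 239/23
  p_5/q_5 = 291/28
  p_6/q_6 = 530/51
  p_7/q_7 = 1351/130
  p_8/q_8 = 27550/2651
q_7 = 130 ≤ 217 < 2651 = q_8, so the answer is 1351/130.

1351/130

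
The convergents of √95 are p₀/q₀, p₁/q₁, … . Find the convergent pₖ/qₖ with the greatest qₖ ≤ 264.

2271/233

√95 = [9; 1, 2, 1, 18, …] (period length 4).
Convergents:
  p_0/q_0 = 9/1
  p_1/q_1 = 10/1
  p_2/q_2 = 29/3
  p_3/q_3 = 39/4
  p_4/q_4 = 731/75
  p_5/q_5 = 770/79
  p_6/q_6 = 2271/233
  p_7/q_7 = 3041/312
q_6 = 233 ≤ 264 < 312 = q_7, so the answer is 2271/233.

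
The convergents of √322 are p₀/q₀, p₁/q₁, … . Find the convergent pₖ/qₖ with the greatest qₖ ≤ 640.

11287/629

√322 = [17; 1, 16, 1, 34, …] (period length 4).
Convergents:
  p_0/q_0 = 17/1
  p_1/q_1 = 18/1
  p_2/q_2 = 305/17
  p_3/q_3 = 323/18
  p_4/q_4 = 11287/629
  p_5/q_5 = 11610/647
q_4 = 629 ≤ 640 < 647 = q_5, so the answer is 11287/629.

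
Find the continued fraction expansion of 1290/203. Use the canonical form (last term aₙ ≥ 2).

[6; 2, 1, 4, 1, 1, 6]

1290 = 6×203 + 72
203 = 2×72 + 59
72 = 1×59 + 13
59 = 4×13 + 7
13 = 1×7 + 6
7 = 1×6 + 1
6 = 6×1 + 0  (stop)
So 1290/203 = [6; 2, 1, 4, 1, 1, 6].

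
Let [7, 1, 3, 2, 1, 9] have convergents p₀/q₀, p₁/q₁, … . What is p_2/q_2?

Using pₖ = aₖpₖ₋₁ + pₖ₋₂, qₖ = aₖqₖ₋₁ + qₖ₋₂ (with p₋₁=1, p₋₂=0, q₋₁=0, q₋₂=1):
  k=0: a=7, p=7, q=1
  k=1: a=1, p=8, q=1
  k=2: a=3, p=31, q=4

31/4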